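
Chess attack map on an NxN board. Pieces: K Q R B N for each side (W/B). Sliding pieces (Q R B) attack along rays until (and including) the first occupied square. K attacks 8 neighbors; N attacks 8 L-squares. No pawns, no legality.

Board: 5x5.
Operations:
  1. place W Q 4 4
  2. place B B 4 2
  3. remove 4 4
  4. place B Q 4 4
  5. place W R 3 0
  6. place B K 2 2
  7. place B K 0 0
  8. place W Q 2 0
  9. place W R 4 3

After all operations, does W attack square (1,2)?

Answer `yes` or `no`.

Op 1: place WQ@(4,4)
Op 2: place BB@(4,2)
Op 3: remove (4,4)
Op 4: place BQ@(4,4)
Op 5: place WR@(3,0)
Op 6: place BK@(2,2)
Op 7: place BK@(0,0)
Op 8: place WQ@(2,0)
Op 9: place WR@(4,3)
Per-piece attacks for W:
  WQ@(2,0): attacks (2,1) (2,2) (3,0) (1,0) (0,0) (3,1) (4,2) (1,1) (0,2) [ray(0,1) blocked at (2,2); ray(1,0) blocked at (3,0); ray(-1,0) blocked at (0,0); ray(1,1) blocked at (4,2)]
  WR@(3,0): attacks (3,1) (3,2) (3,3) (3,4) (4,0) (2,0) [ray(-1,0) blocked at (2,0)]
  WR@(4,3): attacks (4,4) (4,2) (3,3) (2,3) (1,3) (0,3) [ray(0,1) blocked at (4,4); ray(0,-1) blocked at (4,2)]
W attacks (1,2): no

Answer: no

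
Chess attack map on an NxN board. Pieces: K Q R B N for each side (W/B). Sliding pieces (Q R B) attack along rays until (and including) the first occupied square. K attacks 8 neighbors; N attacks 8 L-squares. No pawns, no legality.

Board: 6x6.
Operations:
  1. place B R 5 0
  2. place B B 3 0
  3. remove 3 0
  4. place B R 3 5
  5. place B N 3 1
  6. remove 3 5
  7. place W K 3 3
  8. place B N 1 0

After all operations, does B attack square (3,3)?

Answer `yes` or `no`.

Answer: no

Derivation:
Op 1: place BR@(5,0)
Op 2: place BB@(3,0)
Op 3: remove (3,0)
Op 4: place BR@(3,5)
Op 5: place BN@(3,1)
Op 6: remove (3,5)
Op 7: place WK@(3,3)
Op 8: place BN@(1,0)
Per-piece attacks for B:
  BN@(1,0): attacks (2,2) (3,1) (0,2)
  BN@(3,1): attacks (4,3) (5,2) (2,3) (1,2) (5,0) (1,0)
  BR@(5,0): attacks (5,1) (5,2) (5,3) (5,4) (5,5) (4,0) (3,0) (2,0) (1,0) [ray(-1,0) blocked at (1,0)]
B attacks (3,3): no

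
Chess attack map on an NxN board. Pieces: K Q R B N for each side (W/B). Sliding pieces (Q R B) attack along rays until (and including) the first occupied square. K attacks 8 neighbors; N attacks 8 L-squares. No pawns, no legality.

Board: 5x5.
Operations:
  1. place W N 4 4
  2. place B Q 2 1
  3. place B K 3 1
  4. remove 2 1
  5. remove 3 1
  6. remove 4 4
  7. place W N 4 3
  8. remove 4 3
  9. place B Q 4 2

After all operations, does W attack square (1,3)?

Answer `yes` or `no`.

Answer: no

Derivation:
Op 1: place WN@(4,4)
Op 2: place BQ@(2,1)
Op 3: place BK@(3,1)
Op 4: remove (2,1)
Op 5: remove (3,1)
Op 6: remove (4,4)
Op 7: place WN@(4,3)
Op 8: remove (4,3)
Op 9: place BQ@(4,2)
Per-piece attacks for W:
W attacks (1,3): no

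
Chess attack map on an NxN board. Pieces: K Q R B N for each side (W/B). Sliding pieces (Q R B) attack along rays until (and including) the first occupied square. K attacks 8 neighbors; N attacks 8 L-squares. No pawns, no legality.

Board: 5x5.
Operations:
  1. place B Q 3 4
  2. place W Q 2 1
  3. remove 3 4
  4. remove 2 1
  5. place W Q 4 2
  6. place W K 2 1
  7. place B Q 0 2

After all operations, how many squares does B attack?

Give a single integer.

Answer: 12

Derivation:
Op 1: place BQ@(3,4)
Op 2: place WQ@(2,1)
Op 3: remove (3,4)
Op 4: remove (2,1)
Op 5: place WQ@(4,2)
Op 6: place WK@(2,1)
Op 7: place BQ@(0,2)
Per-piece attacks for B:
  BQ@(0,2): attacks (0,3) (0,4) (0,1) (0,0) (1,2) (2,2) (3,2) (4,2) (1,3) (2,4) (1,1) (2,0) [ray(1,0) blocked at (4,2)]
Union (12 distinct): (0,0) (0,1) (0,3) (0,4) (1,1) (1,2) (1,3) (2,0) (2,2) (2,4) (3,2) (4,2)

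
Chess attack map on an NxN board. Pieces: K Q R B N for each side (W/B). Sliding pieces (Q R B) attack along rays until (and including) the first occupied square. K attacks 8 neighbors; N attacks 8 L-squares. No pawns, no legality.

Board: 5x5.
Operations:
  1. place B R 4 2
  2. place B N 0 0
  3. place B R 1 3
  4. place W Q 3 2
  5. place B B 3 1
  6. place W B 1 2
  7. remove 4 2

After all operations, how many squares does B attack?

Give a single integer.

Op 1: place BR@(4,2)
Op 2: place BN@(0,0)
Op 3: place BR@(1,3)
Op 4: place WQ@(3,2)
Op 5: place BB@(3,1)
Op 6: place WB@(1,2)
Op 7: remove (4,2)
Per-piece attacks for B:
  BN@(0,0): attacks (1,2) (2,1)
  BR@(1,3): attacks (1,4) (1,2) (2,3) (3,3) (4,3) (0,3) [ray(0,-1) blocked at (1,2)]
  BB@(3,1): attacks (4,2) (4,0) (2,2) (1,3) (2,0) [ray(-1,1) blocked at (1,3)]
Union (12 distinct): (0,3) (1,2) (1,3) (1,4) (2,0) (2,1) (2,2) (2,3) (3,3) (4,0) (4,2) (4,3)

Answer: 12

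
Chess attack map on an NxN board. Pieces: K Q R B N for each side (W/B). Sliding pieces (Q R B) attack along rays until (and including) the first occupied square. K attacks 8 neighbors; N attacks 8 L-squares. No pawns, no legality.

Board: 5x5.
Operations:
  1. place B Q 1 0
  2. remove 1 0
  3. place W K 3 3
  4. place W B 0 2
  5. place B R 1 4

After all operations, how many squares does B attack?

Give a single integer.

Answer: 8

Derivation:
Op 1: place BQ@(1,0)
Op 2: remove (1,0)
Op 3: place WK@(3,3)
Op 4: place WB@(0,2)
Op 5: place BR@(1,4)
Per-piece attacks for B:
  BR@(1,4): attacks (1,3) (1,2) (1,1) (1,0) (2,4) (3,4) (4,4) (0,4)
Union (8 distinct): (0,4) (1,0) (1,1) (1,2) (1,3) (2,4) (3,4) (4,4)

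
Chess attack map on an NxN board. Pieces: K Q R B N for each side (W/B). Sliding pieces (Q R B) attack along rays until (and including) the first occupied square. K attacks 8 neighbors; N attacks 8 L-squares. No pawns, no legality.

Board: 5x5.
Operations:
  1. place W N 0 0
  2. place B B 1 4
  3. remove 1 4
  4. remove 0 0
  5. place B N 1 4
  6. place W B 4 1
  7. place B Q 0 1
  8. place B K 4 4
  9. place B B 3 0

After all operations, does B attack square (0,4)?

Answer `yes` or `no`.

Op 1: place WN@(0,0)
Op 2: place BB@(1,4)
Op 3: remove (1,4)
Op 4: remove (0,0)
Op 5: place BN@(1,4)
Op 6: place WB@(4,1)
Op 7: place BQ@(0,1)
Op 8: place BK@(4,4)
Op 9: place BB@(3,0)
Per-piece attacks for B:
  BQ@(0,1): attacks (0,2) (0,3) (0,4) (0,0) (1,1) (2,1) (3,1) (4,1) (1,2) (2,3) (3,4) (1,0) [ray(1,0) blocked at (4,1)]
  BN@(1,4): attacks (2,2) (3,3) (0,2)
  BB@(3,0): attacks (4,1) (2,1) (1,2) (0,3) [ray(1,1) blocked at (4,1)]
  BK@(4,4): attacks (4,3) (3,4) (3,3)
B attacks (0,4): yes

Answer: yes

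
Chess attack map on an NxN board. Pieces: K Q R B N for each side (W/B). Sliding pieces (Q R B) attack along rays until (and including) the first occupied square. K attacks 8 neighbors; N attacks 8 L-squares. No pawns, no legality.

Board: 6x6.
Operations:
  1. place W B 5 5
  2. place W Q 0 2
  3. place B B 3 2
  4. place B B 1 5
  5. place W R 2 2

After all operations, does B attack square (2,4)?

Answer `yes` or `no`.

Answer: yes

Derivation:
Op 1: place WB@(5,5)
Op 2: place WQ@(0,2)
Op 3: place BB@(3,2)
Op 4: place BB@(1,5)
Op 5: place WR@(2,2)
Per-piece attacks for B:
  BB@(1,5): attacks (2,4) (3,3) (4,2) (5,1) (0,4)
  BB@(3,2): attacks (4,3) (5,4) (4,1) (5,0) (2,3) (1,4) (0,5) (2,1) (1,0)
B attacks (2,4): yes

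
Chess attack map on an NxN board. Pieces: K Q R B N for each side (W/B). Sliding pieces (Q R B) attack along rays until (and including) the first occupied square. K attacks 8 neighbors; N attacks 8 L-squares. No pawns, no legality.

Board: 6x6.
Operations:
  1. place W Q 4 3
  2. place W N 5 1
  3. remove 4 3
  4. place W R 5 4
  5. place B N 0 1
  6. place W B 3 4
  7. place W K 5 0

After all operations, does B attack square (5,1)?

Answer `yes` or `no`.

Answer: no

Derivation:
Op 1: place WQ@(4,3)
Op 2: place WN@(5,1)
Op 3: remove (4,3)
Op 4: place WR@(5,4)
Op 5: place BN@(0,1)
Op 6: place WB@(3,4)
Op 7: place WK@(5,0)
Per-piece attacks for B:
  BN@(0,1): attacks (1,3) (2,2) (2,0)
B attacks (5,1): no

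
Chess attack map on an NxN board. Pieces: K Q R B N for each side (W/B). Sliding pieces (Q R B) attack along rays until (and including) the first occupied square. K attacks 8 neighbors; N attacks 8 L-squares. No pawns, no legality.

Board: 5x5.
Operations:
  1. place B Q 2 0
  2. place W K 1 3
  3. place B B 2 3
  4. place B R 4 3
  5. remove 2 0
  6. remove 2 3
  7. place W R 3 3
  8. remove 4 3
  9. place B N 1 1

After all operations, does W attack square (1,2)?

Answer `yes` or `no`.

Answer: yes

Derivation:
Op 1: place BQ@(2,0)
Op 2: place WK@(1,3)
Op 3: place BB@(2,3)
Op 4: place BR@(4,3)
Op 5: remove (2,0)
Op 6: remove (2,3)
Op 7: place WR@(3,3)
Op 8: remove (4,3)
Op 9: place BN@(1,1)
Per-piece attacks for W:
  WK@(1,3): attacks (1,4) (1,2) (2,3) (0,3) (2,4) (2,2) (0,4) (0,2)
  WR@(3,3): attacks (3,4) (3,2) (3,1) (3,0) (4,3) (2,3) (1,3) [ray(-1,0) blocked at (1,3)]
W attacks (1,2): yes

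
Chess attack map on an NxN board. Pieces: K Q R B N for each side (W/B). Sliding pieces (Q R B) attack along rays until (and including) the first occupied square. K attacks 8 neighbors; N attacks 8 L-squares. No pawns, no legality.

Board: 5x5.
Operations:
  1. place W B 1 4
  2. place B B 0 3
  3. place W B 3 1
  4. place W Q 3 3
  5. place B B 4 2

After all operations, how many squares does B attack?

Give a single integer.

Answer: 6

Derivation:
Op 1: place WB@(1,4)
Op 2: place BB@(0,3)
Op 3: place WB@(3,1)
Op 4: place WQ@(3,3)
Op 5: place BB@(4,2)
Per-piece attacks for B:
  BB@(0,3): attacks (1,4) (1,2) (2,1) (3,0) [ray(1,1) blocked at (1,4)]
  BB@(4,2): attacks (3,3) (3,1) [ray(-1,1) blocked at (3,3); ray(-1,-1) blocked at (3,1)]
Union (6 distinct): (1,2) (1,4) (2,1) (3,0) (3,1) (3,3)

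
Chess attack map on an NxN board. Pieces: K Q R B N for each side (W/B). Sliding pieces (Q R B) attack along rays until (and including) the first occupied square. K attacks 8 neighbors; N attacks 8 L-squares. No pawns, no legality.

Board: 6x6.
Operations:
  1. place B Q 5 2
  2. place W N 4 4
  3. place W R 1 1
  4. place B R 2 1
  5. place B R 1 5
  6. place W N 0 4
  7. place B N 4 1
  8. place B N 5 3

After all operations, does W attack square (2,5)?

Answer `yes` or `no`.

Answer: yes

Derivation:
Op 1: place BQ@(5,2)
Op 2: place WN@(4,4)
Op 3: place WR@(1,1)
Op 4: place BR@(2,1)
Op 5: place BR@(1,5)
Op 6: place WN@(0,4)
Op 7: place BN@(4,1)
Op 8: place BN@(5,3)
Per-piece attacks for W:
  WN@(0,4): attacks (2,5) (1,2) (2,3)
  WR@(1,1): attacks (1,2) (1,3) (1,4) (1,5) (1,0) (2,1) (0,1) [ray(0,1) blocked at (1,5); ray(1,0) blocked at (2,1)]
  WN@(4,4): attacks (2,5) (5,2) (3,2) (2,3)
W attacks (2,5): yes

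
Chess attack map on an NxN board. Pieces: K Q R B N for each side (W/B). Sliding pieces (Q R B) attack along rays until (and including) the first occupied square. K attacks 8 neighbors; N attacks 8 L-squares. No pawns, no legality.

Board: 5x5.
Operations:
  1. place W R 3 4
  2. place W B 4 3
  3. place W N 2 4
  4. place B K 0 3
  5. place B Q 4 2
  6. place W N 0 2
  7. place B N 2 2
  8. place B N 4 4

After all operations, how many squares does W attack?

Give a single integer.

Op 1: place WR@(3,4)
Op 2: place WB@(4,3)
Op 3: place WN@(2,4)
Op 4: place BK@(0,3)
Op 5: place BQ@(4,2)
Op 6: place WN@(0,2)
Op 7: place BN@(2,2)
Op 8: place BN@(4,4)
Per-piece attacks for W:
  WN@(0,2): attacks (1,4) (2,3) (1,0) (2,1)
  WN@(2,4): attacks (3,2) (4,3) (1,2) (0,3)
  WR@(3,4): attacks (3,3) (3,2) (3,1) (3,0) (4,4) (2,4) [ray(1,0) blocked at (4,4); ray(-1,0) blocked at (2,4)]
  WB@(4,3): attacks (3,4) (3,2) (2,1) (1,0) [ray(-1,1) blocked at (3,4)]
Union (14 distinct): (0,3) (1,0) (1,2) (1,4) (2,1) (2,3) (2,4) (3,0) (3,1) (3,2) (3,3) (3,4) (4,3) (4,4)

Answer: 14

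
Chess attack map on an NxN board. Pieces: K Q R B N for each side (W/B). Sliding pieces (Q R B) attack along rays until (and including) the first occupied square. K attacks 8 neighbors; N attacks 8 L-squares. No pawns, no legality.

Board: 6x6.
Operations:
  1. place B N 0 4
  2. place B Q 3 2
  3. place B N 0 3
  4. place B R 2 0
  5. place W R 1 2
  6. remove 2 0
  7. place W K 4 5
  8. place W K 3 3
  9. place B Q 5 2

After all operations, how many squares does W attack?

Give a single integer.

Op 1: place BN@(0,4)
Op 2: place BQ@(3,2)
Op 3: place BN@(0,3)
Op 4: place BR@(2,0)
Op 5: place WR@(1,2)
Op 6: remove (2,0)
Op 7: place WK@(4,5)
Op 8: place WK@(3,3)
Op 9: place BQ@(5,2)
Per-piece attacks for W:
  WR@(1,2): attacks (1,3) (1,4) (1,5) (1,1) (1,0) (2,2) (3,2) (0,2) [ray(1,0) blocked at (3,2)]
  WK@(3,3): attacks (3,4) (3,2) (4,3) (2,3) (4,4) (4,2) (2,4) (2,2)
  WK@(4,5): attacks (4,4) (5,5) (3,5) (5,4) (3,4)
Union (17 distinct): (0,2) (1,0) (1,1) (1,3) (1,4) (1,5) (2,2) (2,3) (2,4) (3,2) (3,4) (3,5) (4,2) (4,3) (4,4) (5,4) (5,5)

Answer: 17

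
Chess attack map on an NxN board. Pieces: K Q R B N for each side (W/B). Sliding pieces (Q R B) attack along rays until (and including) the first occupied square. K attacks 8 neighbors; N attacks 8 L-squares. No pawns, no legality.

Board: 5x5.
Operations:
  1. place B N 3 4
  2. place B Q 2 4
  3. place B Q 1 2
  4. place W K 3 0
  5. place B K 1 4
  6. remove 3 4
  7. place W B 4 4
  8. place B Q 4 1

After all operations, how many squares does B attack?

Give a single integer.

Op 1: place BN@(3,4)
Op 2: place BQ@(2,4)
Op 3: place BQ@(1,2)
Op 4: place WK@(3,0)
Op 5: place BK@(1,4)
Op 6: remove (3,4)
Op 7: place WB@(4,4)
Op 8: place BQ@(4,1)
Per-piece attacks for B:
  BQ@(1,2): attacks (1,3) (1,4) (1,1) (1,0) (2,2) (3,2) (4,2) (0,2) (2,3) (3,4) (2,1) (3,0) (0,3) (0,1) [ray(0,1) blocked at (1,4); ray(1,-1) blocked at (3,0)]
  BK@(1,4): attacks (1,3) (2,4) (0,4) (2,3) (0,3)
  BQ@(2,4): attacks (2,3) (2,2) (2,1) (2,0) (3,4) (4,4) (1,4) (3,3) (4,2) (1,3) (0,2) [ray(1,0) blocked at (4,4); ray(-1,0) blocked at (1,4)]
  BQ@(4,1): attacks (4,2) (4,3) (4,4) (4,0) (3,1) (2,1) (1,1) (0,1) (3,2) (2,3) (1,4) (3,0) [ray(0,1) blocked at (4,4); ray(-1,1) blocked at (1,4); ray(-1,-1) blocked at (3,0)]
Union (22 distinct): (0,1) (0,2) (0,3) (0,4) (1,0) (1,1) (1,3) (1,4) (2,0) (2,1) (2,2) (2,3) (2,4) (3,0) (3,1) (3,2) (3,3) (3,4) (4,0) (4,2) (4,3) (4,4)

Answer: 22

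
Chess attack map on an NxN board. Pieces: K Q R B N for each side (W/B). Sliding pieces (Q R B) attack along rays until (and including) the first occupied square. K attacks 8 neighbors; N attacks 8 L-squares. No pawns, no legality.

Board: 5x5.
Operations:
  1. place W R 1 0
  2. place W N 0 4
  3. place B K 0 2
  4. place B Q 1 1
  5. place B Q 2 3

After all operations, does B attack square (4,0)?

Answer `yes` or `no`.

Answer: no

Derivation:
Op 1: place WR@(1,0)
Op 2: place WN@(0,4)
Op 3: place BK@(0,2)
Op 4: place BQ@(1,1)
Op 5: place BQ@(2,3)
Per-piece attacks for B:
  BK@(0,2): attacks (0,3) (0,1) (1,2) (1,3) (1,1)
  BQ@(1,1): attacks (1,2) (1,3) (1,4) (1,0) (2,1) (3,1) (4,1) (0,1) (2,2) (3,3) (4,4) (2,0) (0,2) (0,0) [ray(0,-1) blocked at (1,0); ray(-1,1) blocked at (0,2)]
  BQ@(2,3): attacks (2,4) (2,2) (2,1) (2,0) (3,3) (4,3) (1,3) (0,3) (3,4) (3,2) (4,1) (1,4) (1,2) (0,1)
B attacks (4,0): no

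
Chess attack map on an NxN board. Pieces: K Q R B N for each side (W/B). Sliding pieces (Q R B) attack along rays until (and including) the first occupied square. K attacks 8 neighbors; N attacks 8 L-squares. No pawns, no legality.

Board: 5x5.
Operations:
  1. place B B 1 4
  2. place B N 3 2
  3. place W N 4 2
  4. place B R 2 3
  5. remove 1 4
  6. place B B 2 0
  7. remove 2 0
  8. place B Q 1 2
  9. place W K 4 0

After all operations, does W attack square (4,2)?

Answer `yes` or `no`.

Answer: no

Derivation:
Op 1: place BB@(1,4)
Op 2: place BN@(3,2)
Op 3: place WN@(4,2)
Op 4: place BR@(2,3)
Op 5: remove (1,4)
Op 6: place BB@(2,0)
Op 7: remove (2,0)
Op 8: place BQ@(1,2)
Op 9: place WK@(4,0)
Per-piece attacks for W:
  WK@(4,0): attacks (4,1) (3,0) (3,1)
  WN@(4,2): attacks (3,4) (2,3) (3,0) (2,1)
W attacks (4,2): no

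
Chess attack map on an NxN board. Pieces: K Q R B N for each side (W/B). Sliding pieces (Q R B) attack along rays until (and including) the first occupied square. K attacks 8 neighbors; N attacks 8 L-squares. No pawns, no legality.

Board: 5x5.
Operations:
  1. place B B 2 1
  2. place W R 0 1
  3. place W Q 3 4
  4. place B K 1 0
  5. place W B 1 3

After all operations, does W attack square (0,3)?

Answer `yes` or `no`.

Op 1: place BB@(2,1)
Op 2: place WR@(0,1)
Op 3: place WQ@(3,4)
Op 4: place BK@(1,0)
Op 5: place WB@(1,3)
Per-piece attacks for W:
  WR@(0,1): attacks (0,2) (0,3) (0,4) (0,0) (1,1) (2,1) [ray(1,0) blocked at (2,1)]
  WB@(1,3): attacks (2,4) (2,2) (3,1) (4,0) (0,4) (0,2)
  WQ@(3,4): attacks (3,3) (3,2) (3,1) (3,0) (4,4) (2,4) (1,4) (0,4) (4,3) (2,3) (1,2) (0,1) [ray(-1,-1) blocked at (0,1)]
W attacks (0,3): yes

Answer: yes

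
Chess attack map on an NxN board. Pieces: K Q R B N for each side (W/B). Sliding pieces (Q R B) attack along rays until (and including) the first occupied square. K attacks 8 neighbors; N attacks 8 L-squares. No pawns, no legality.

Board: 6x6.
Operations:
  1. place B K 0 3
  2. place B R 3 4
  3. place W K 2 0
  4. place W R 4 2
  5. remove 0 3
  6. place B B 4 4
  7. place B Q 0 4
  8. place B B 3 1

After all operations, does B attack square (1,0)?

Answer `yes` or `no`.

Op 1: place BK@(0,3)
Op 2: place BR@(3,4)
Op 3: place WK@(2,0)
Op 4: place WR@(4,2)
Op 5: remove (0,3)
Op 6: place BB@(4,4)
Op 7: place BQ@(0,4)
Op 8: place BB@(3,1)
Per-piece attacks for B:
  BQ@(0,4): attacks (0,5) (0,3) (0,2) (0,1) (0,0) (1,4) (2,4) (3,4) (1,5) (1,3) (2,2) (3,1) [ray(1,0) blocked at (3,4); ray(1,-1) blocked at (3,1)]
  BB@(3,1): attacks (4,2) (4,0) (2,2) (1,3) (0,4) (2,0) [ray(1,1) blocked at (4,2); ray(-1,1) blocked at (0,4); ray(-1,-1) blocked at (2,0)]
  BR@(3,4): attacks (3,5) (3,3) (3,2) (3,1) (4,4) (2,4) (1,4) (0,4) [ray(0,-1) blocked at (3,1); ray(1,0) blocked at (4,4); ray(-1,0) blocked at (0,4)]
  BB@(4,4): attacks (5,5) (5,3) (3,5) (3,3) (2,2) (1,1) (0,0)
B attacks (1,0): no

Answer: no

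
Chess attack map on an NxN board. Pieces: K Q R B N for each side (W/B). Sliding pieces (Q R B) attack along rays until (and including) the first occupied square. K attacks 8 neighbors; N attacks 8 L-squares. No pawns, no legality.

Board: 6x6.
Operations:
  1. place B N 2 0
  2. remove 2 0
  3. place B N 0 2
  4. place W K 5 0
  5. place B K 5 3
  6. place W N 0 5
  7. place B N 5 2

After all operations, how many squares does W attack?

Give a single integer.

Answer: 5

Derivation:
Op 1: place BN@(2,0)
Op 2: remove (2,0)
Op 3: place BN@(0,2)
Op 4: place WK@(5,0)
Op 5: place BK@(5,3)
Op 6: place WN@(0,5)
Op 7: place BN@(5,2)
Per-piece attacks for W:
  WN@(0,5): attacks (1,3) (2,4)
  WK@(5,0): attacks (5,1) (4,0) (4,1)
Union (5 distinct): (1,3) (2,4) (4,0) (4,1) (5,1)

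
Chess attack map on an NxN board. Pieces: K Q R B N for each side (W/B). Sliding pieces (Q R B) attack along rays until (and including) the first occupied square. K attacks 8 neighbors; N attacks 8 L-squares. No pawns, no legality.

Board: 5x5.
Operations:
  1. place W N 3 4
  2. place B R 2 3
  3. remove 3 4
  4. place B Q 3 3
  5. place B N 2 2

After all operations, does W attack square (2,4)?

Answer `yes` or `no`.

Answer: no

Derivation:
Op 1: place WN@(3,4)
Op 2: place BR@(2,3)
Op 3: remove (3,4)
Op 4: place BQ@(3,3)
Op 5: place BN@(2,2)
Per-piece attacks for W:
W attacks (2,4): no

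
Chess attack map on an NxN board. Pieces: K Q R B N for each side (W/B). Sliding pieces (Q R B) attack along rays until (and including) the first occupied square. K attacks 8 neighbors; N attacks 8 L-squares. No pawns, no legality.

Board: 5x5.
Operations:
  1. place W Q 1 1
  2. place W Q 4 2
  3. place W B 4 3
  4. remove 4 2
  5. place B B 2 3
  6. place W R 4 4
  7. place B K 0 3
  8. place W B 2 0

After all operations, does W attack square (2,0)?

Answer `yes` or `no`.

Op 1: place WQ@(1,1)
Op 2: place WQ@(4,2)
Op 3: place WB@(4,3)
Op 4: remove (4,2)
Op 5: place BB@(2,3)
Op 6: place WR@(4,4)
Op 7: place BK@(0,3)
Op 8: place WB@(2,0)
Per-piece attacks for W:
  WQ@(1,1): attacks (1,2) (1,3) (1,4) (1,0) (2,1) (3,1) (4,1) (0,1) (2,2) (3,3) (4,4) (2,0) (0,2) (0,0) [ray(1,1) blocked at (4,4); ray(1,-1) blocked at (2,0)]
  WB@(2,0): attacks (3,1) (4,2) (1,1) [ray(-1,1) blocked at (1,1)]
  WB@(4,3): attacks (3,4) (3,2) (2,1) (1,0)
  WR@(4,4): attacks (4,3) (3,4) (2,4) (1,4) (0,4) [ray(0,-1) blocked at (4,3)]
W attacks (2,0): yes

Answer: yes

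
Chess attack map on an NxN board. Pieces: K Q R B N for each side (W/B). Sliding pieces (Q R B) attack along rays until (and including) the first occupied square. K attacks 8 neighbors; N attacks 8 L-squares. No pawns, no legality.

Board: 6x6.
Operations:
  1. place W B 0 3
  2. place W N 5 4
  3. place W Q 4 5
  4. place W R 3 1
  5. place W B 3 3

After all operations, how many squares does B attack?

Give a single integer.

Op 1: place WB@(0,3)
Op 2: place WN@(5,4)
Op 3: place WQ@(4,5)
Op 4: place WR@(3,1)
Op 5: place WB@(3,3)
Per-piece attacks for B:
Union (0 distinct): (none)

Answer: 0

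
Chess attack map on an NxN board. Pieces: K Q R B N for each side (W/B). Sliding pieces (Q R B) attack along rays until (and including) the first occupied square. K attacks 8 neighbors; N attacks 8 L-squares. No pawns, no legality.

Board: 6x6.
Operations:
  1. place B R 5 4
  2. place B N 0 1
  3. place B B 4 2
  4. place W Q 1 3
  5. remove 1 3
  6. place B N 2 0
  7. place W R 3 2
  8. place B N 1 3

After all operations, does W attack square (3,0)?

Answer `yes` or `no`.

Op 1: place BR@(5,4)
Op 2: place BN@(0,1)
Op 3: place BB@(4,2)
Op 4: place WQ@(1,3)
Op 5: remove (1,3)
Op 6: place BN@(2,0)
Op 7: place WR@(3,2)
Op 8: place BN@(1,3)
Per-piece attacks for W:
  WR@(3,2): attacks (3,3) (3,4) (3,5) (3,1) (3,0) (4,2) (2,2) (1,2) (0,2) [ray(1,0) blocked at (4,2)]
W attacks (3,0): yes

Answer: yes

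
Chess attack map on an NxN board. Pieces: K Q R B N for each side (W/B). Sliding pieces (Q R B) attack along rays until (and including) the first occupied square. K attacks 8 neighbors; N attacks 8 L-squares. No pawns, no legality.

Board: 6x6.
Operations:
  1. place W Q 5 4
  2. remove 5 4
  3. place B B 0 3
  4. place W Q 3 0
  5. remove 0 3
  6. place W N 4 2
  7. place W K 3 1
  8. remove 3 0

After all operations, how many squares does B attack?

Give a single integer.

Answer: 0

Derivation:
Op 1: place WQ@(5,4)
Op 2: remove (5,4)
Op 3: place BB@(0,3)
Op 4: place WQ@(3,0)
Op 5: remove (0,3)
Op 6: place WN@(4,2)
Op 7: place WK@(3,1)
Op 8: remove (3,0)
Per-piece attacks for B:
Union (0 distinct): (none)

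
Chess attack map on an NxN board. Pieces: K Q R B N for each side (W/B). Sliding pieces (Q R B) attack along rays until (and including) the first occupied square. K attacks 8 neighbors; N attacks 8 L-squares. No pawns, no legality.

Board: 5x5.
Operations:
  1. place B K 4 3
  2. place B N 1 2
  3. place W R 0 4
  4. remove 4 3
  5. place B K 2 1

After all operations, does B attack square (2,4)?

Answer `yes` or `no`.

Op 1: place BK@(4,3)
Op 2: place BN@(1,2)
Op 3: place WR@(0,4)
Op 4: remove (4,3)
Op 5: place BK@(2,1)
Per-piece attacks for B:
  BN@(1,2): attacks (2,4) (3,3) (0,4) (2,0) (3,1) (0,0)
  BK@(2,1): attacks (2,2) (2,0) (3,1) (1,1) (3,2) (3,0) (1,2) (1,0)
B attacks (2,4): yes

Answer: yes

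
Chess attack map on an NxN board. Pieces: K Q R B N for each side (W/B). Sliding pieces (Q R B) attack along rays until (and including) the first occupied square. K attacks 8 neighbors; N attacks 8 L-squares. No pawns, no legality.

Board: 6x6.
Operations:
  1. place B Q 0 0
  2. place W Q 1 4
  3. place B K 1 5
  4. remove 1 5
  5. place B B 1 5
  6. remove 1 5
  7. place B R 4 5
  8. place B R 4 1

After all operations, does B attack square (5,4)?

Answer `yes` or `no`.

Op 1: place BQ@(0,0)
Op 2: place WQ@(1,4)
Op 3: place BK@(1,5)
Op 4: remove (1,5)
Op 5: place BB@(1,5)
Op 6: remove (1,5)
Op 7: place BR@(4,5)
Op 8: place BR@(4,1)
Per-piece attacks for B:
  BQ@(0,0): attacks (0,1) (0,2) (0,3) (0,4) (0,5) (1,0) (2,0) (3,0) (4,0) (5,0) (1,1) (2,2) (3,3) (4,4) (5,5)
  BR@(4,1): attacks (4,2) (4,3) (4,4) (4,5) (4,0) (5,1) (3,1) (2,1) (1,1) (0,1) [ray(0,1) blocked at (4,5)]
  BR@(4,5): attacks (4,4) (4,3) (4,2) (4,1) (5,5) (3,5) (2,5) (1,5) (0,5) [ray(0,-1) blocked at (4,1)]
B attacks (5,4): no

Answer: no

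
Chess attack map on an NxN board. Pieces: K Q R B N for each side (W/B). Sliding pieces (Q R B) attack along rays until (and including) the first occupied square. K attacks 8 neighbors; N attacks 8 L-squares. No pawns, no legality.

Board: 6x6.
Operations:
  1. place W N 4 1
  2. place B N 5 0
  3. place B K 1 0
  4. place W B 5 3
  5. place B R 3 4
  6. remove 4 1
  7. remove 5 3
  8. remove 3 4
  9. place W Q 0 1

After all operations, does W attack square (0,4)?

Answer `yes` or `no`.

Answer: yes

Derivation:
Op 1: place WN@(4,1)
Op 2: place BN@(5,0)
Op 3: place BK@(1,0)
Op 4: place WB@(5,3)
Op 5: place BR@(3,4)
Op 6: remove (4,1)
Op 7: remove (5,3)
Op 8: remove (3,4)
Op 9: place WQ@(0,1)
Per-piece attacks for W:
  WQ@(0,1): attacks (0,2) (0,3) (0,4) (0,5) (0,0) (1,1) (2,1) (3,1) (4,1) (5,1) (1,2) (2,3) (3,4) (4,5) (1,0) [ray(1,-1) blocked at (1,0)]
W attacks (0,4): yes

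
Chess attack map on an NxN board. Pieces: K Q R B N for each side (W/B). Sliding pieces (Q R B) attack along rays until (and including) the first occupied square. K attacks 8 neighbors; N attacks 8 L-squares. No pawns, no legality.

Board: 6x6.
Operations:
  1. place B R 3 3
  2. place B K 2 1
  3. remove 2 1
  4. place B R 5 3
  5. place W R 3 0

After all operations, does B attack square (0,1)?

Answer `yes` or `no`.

Op 1: place BR@(3,3)
Op 2: place BK@(2,1)
Op 3: remove (2,1)
Op 4: place BR@(5,3)
Op 5: place WR@(3,0)
Per-piece attacks for B:
  BR@(3,3): attacks (3,4) (3,5) (3,2) (3,1) (3,0) (4,3) (5,3) (2,3) (1,3) (0,3) [ray(0,-1) blocked at (3,0); ray(1,0) blocked at (5,3)]
  BR@(5,3): attacks (5,4) (5,5) (5,2) (5,1) (5,0) (4,3) (3,3) [ray(-1,0) blocked at (3,3)]
B attacks (0,1): no

Answer: no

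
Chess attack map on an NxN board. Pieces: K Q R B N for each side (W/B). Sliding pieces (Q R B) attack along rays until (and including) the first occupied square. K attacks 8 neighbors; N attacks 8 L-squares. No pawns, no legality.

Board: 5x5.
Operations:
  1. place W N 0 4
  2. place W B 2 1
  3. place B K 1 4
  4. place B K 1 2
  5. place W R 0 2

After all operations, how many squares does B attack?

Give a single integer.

Answer: 10

Derivation:
Op 1: place WN@(0,4)
Op 2: place WB@(2,1)
Op 3: place BK@(1,4)
Op 4: place BK@(1,2)
Op 5: place WR@(0,2)
Per-piece attacks for B:
  BK@(1,2): attacks (1,3) (1,1) (2,2) (0,2) (2,3) (2,1) (0,3) (0,1)
  BK@(1,4): attacks (1,3) (2,4) (0,4) (2,3) (0,3)
Union (10 distinct): (0,1) (0,2) (0,3) (0,4) (1,1) (1,3) (2,1) (2,2) (2,3) (2,4)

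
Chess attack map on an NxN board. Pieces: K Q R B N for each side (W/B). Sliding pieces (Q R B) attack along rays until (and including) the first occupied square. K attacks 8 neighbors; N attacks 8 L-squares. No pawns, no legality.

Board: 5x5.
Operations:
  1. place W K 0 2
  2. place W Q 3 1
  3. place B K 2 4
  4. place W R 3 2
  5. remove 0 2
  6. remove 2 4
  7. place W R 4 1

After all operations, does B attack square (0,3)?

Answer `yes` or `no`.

Op 1: place WK@(0,2)
Op 2: place WQ@(3,1)
Op 3: place BK@(2,4)
Op 4: place WR@(3,2)
Op 5: remove (0,2)
Op 6: remove (2,4)
Op 7: place WR@(4,1)
Per-piece attacks for B:
B attacks (0,3): no

Answer: no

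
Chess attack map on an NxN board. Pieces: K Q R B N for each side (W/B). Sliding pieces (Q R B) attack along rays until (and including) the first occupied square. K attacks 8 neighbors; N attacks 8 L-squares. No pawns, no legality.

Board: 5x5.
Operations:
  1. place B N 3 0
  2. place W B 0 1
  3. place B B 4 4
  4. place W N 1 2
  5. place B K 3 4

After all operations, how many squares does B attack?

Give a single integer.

Answer: 9

Derivation:
Op 1: place BN@(3,0)
Op 2: place WB@(0,1)
Op 3: place BB@(4,4)
Op 4: place WN@(1,2)
Op 5: place BK@(3,4)
Per-piece attacks for B:
  BN@(3,0): attacks (4,2) (2,2) (1,1)
  BK@(3,4): attacks (3,3) (4,4) (2,4) (4,3) (2,3)
  BB@(4,4): attacks (3,3) (2,2) (1,1) (0,0)
Union (9 distinct): (0,0) (1,1) (2,2) (2,3) (2,4) (3,3) (4,2) (4,3) (4,4)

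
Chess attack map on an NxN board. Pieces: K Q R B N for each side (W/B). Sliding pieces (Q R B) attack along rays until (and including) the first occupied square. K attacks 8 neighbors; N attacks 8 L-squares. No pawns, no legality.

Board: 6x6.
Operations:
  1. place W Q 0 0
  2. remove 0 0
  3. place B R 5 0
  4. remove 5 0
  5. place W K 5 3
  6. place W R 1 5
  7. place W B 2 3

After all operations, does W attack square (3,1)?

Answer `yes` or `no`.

Answer: no

Derivation:
Op 1: place WQ@(0,0)
Op 2: remove (0,0)
Op 3: place BR@(5,0)
Op 4: remove (5,0)
Op 5: place WK@(5,3)
Op 6: place WR@(1,5)
Op 7: place WB@(2,3)
Per-piece attacks for W:
  WR@(1,5): attacks (1,4) (1,3) (1,2) (1,1) (1,0) (2,5) (3,5) (4,5) (5,5) (0,5)
  WB@(2,3): attacks (3,4) (4,5) (3,2) (4,1) (5,0) (1,4) (0,5) (1,2) (0,1)
  WK@(5,3): attacks (5,4) (5,2) (4,3) (4,4) (4,2)
W attacks (3,1): no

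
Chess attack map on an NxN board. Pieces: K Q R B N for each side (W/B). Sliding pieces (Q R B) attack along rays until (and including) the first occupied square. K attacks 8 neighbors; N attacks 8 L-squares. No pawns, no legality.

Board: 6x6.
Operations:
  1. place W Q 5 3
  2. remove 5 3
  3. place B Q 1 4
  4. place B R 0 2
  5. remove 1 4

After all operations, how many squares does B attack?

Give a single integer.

Op 1: place WQ@(5,3)
Op 2: remove (5,3)
Op 3: place BQ@(1,4)
Op 4: place BR@(0,2)
Op 5: remove (1,4)
Per-piece attacks for B:
  BR@(0,2): attacks (0,3) (0,4) (0,5) (0,1) (0,0) (1,2) (2,2) (3,2) (4,2) (5,2)
Union (10 distinct): (0,0) (0,1) (0,3) (0,4) (0,5) (1,2) (2,2) (3,2) (4,2) (5,2)

Answer: 10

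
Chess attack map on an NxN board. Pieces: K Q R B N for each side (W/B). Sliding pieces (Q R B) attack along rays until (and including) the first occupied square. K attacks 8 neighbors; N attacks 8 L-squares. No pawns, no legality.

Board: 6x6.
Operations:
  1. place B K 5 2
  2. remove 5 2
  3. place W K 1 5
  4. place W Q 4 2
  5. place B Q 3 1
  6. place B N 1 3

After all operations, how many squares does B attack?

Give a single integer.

Op 1: place BK@(5,2)
Op 2: remove (5,2)
Op 3: place WK@(1,5)
Op 4: place WQ@(4,2)
Op 5: place BQ@(3,1)
Op 6: place BN@(1,3)
Per-piece attacks for B:
  BN@(1,3): attacks (2,5) (3,4) (0,5) (2,1) (3,2) (0,1)
  BQ@(3,1): attacks (3,2) (3,3) (3,4) (3,5) (3,0) (4,1) (5,1) (2,1) (1,1) (0,1) (4,2) (4,0) (2,2) (1,3) (2,0) [ray(1,1) blocked at (4,2); ray(-1,1) blocked at (1,3)]
Union (17 distinct): (0,1) (0,5) (1,1) (1,3) (2,0) (2,1) (2,2) (2,5) (3,0) (3,2) (3,3) (3,4) (3,5) (4,0) (4,1) (4,2) (5,1)

Answer: 17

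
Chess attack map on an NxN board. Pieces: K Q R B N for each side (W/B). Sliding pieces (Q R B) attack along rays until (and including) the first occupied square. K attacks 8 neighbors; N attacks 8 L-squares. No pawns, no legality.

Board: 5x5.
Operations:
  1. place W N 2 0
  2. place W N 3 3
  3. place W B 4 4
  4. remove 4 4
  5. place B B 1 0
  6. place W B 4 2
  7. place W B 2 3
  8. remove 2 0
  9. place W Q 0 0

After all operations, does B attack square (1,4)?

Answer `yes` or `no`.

Answer: no

Derivation:
Op 1: place WN@(2,0)
Op 2: place WN@(3,3)
Op 3: place WB@(4,4)
Op 4: remove (4,4)
Op 5: place BB@(1,0)
Op 6: place WB@(4,2)
Op 7: place WB@(2,3)
Op 8: remove (2,0)
Op 9: place WQ@(0,0)
Per-piece attacks for B:
  BB@(1,0): attacks (2,1) (3,2) (4,3) (0,1)
B attacks (1,4): no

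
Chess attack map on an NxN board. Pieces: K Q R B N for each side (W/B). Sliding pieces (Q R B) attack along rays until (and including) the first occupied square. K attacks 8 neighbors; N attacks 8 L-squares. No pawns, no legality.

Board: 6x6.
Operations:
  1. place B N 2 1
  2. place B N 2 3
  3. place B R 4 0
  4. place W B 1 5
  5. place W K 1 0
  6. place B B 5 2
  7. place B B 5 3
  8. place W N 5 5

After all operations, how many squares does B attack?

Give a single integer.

Op 1: place BN@(2,1)
Op 2: place BN@(2,3)
Op 3: place BR@(4,0)
Op 4: place WB@(1,5)
Op 5: place WK@(1,0)
Op 6: place BB@(5,2)
Op 7: place BB@(5,3)
Op 8: place WN@(5,5)
Per-piece attacks for B:
  BN@(2,1): attacks (3,3) (4,2) (1,3) (0,2) (4,0) (0,0)
  BN@(2,3): attacks (3,5) (4,4) (1,5) (0,4) (3,1) (4,2) (1,1) (0,2)
  BR@(4,0): attacks (4,1) (4,2) (4,3) (4,4) (4,5) (5,0) (3,0) (2,0) (1,0) [ray(-1,0) blocked at (1,0)]
  BB@(5,2): attacks (4,3) (3,4) (2,5) (4,1) (3,0)
  BB@(5,3): attacks (4,4) (3,5) (4,2) (3,1) (2,0)
Union (21 distinct): (0,0) (0,2) (0,4) (1,0) (1,1) (1,3) (1,5) (2,0) (2,5) (3,0) (3,1) (3,3) (3,4) (3,5) (4,0) (4,1) (4,2) (4,3) (4,4) (4,5) (5,0)

Answer: 21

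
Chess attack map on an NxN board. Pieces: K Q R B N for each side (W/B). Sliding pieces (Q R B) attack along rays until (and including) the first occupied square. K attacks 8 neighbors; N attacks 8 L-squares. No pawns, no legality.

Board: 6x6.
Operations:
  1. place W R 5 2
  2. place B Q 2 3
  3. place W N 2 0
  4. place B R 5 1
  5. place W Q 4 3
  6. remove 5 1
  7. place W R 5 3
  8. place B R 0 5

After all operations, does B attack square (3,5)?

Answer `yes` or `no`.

Answer: yes

Derivation:
Op 1: place WR@(5,2)
Op 2: place BQ@(2,3)
Op 3: place WN@(2,0)
Op 4: place BR@(5,1)
Op 5: place WQ@(4,3)
Op 6: remove (5,1)
Op 7: place WR@(5,3)
Op 8: place BR@(0,5)
Per-piece attacks for B:
  BR@(0,5): attacks (0,4) (0,3) (0,2) (0,1) (0,0) (1,5) (2,5) (3,5) (4,5) (5,5)
  BQ@(2,3): attacks (2,4) (2,5) (2,2) (2,1) (2,0) (3,3) (4,3) (1,3) (0,3) (3,4) (4,5) (3,2) (4,1) (5,0) (1,4) (0,5) (1,2) (0,1) [ray(0,-1) blocked at (2,0); ray(1,0) blocked at (4,3); ray(-1,1) blocked at (0,5)]
B attacks (3,5): yes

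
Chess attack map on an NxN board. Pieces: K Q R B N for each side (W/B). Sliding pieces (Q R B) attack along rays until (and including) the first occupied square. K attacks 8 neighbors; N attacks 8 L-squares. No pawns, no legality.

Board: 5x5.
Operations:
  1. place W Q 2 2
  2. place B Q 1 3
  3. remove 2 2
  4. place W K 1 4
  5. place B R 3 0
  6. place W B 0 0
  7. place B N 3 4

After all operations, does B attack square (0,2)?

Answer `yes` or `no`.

Answer: yes

Derivation:
Op 1: place WQ@(2,2)
Op 2: place BQ@(1,3)
Op 3: remove (2,2)
Op 4: place WK@(1,4)
Op 5: place BR@(3,0)
Op 6: place WB@(0,0)
Op 7: place BN@(3,4)
Per-piece attacks for B:
  BQ@(1,3): attacks (1,4) (1,2) (1,1) (1,0) (2,3) (3,3) (4,3) (0,3) (2,4) (2,2) (3,1) (4,0) (0,4) (0,2) [ray(0,1) blocked at (1,4)]
  BR@(3,0): attacks (3,1) (3,2) (3,3) (3,4) (4,0) (2,0) (1,0) (0,0) [ray(0,1) blocked at (3,4); ray(-1,0) blocked at (0,0)]
  BN@(3,4): attacks (4,2) (2,2) (1,3)
B attacks (0,2): yes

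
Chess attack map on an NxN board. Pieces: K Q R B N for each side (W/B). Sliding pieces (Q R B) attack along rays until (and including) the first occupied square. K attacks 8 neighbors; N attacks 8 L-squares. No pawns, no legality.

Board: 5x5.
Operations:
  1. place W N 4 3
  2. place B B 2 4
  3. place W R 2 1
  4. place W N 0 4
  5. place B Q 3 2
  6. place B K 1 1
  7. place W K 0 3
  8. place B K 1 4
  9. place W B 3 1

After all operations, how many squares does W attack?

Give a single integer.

Answer: 13

Derivation:
Op 1: place WN@(4,3)
Op 2: place BB@(2,4)
Op 3: place WR@(2,1)
Op 4: place WN@(0,4)
Op 5: place BQ@(3,2)
Op 6: place BK@(1,1)
Op 7: place WK@(0,3)
Op 8: place BK@(1,4)
Op 9: place WB@(3,1)
Per-piece attacks for W:
  WK@(0,3): attacks (0,4) (0,2) (1,3) (1,4) (1,2)
  WN@(0,4): attacks (1,2) (2,3)
  WR@(2,1): attacks (2,2) (2,3) (2,4) (2,0) (3,1) (1,1) [ray(0,1) blocked at (2,4); ray(1,0) blocked at (3,1); ray(-1,0) blocked at (1,1)]
  WB@(3,1): attacks (4,2) (4,0) (2,2) (1,3) (0,4) (2,0) [ray(-1,1) blocked at (0,4)]
  WN@(4,3): attacks (2,4) (3,1) (2,2)
Union (13 distinct): (0,2) (0,4) (1,1) (1,2) (1,3) (1,4) (2,0) (2,2) (2,3) (2,4) (3,1) (4,0) (4,2)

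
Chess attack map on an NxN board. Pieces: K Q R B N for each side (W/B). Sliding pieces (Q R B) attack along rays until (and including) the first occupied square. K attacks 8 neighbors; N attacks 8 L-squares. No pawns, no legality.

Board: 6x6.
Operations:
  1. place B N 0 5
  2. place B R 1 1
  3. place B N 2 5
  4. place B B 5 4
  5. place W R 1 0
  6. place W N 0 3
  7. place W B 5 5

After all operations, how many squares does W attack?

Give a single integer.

Op 1: place BN@(0,5)
Op 2: place BR@(1,1)
Op 3: place BN@(2,5)
Op 4: place BB@(5,4)
Op 5: place WR@(1,0)
Op 6: place WN@(0,3)
Op 7: place WB@(5,5)
Per-piece attacks for W:
  WN@(0,3): attacks (1,5) (2,4) (1,1) (2,2)
  WR@(1,0): attacks (1,1) (2,0) (3,0) (4,0) (5,0) (0,0) [ray(0,1) blocked at (1,1)]
  WB@(5,5): attacks (4,4) (3,3) (2,2) (1,1) [ray(-1,-1) blocked at (1,1)]
Union (11 distinct): (0,0) (1,1) (1,5) (2,0) (2,2) (2,4) (3,0) (3,3) (4,0) (4,4) (5,0)

Answer: 11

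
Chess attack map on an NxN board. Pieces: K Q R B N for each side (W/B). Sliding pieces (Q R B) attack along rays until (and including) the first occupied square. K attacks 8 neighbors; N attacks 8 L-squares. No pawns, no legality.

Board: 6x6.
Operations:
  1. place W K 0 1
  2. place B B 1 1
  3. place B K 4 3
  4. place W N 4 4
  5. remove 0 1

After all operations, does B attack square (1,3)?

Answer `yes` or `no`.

Op 1: place WK@(0,1)
Op 2: place BB@(1,1)
Op 3: place BK@(4,3)
Op 4: place WN@(4,4)
Op 5: remove (0,1)
Per-piece attacks for B:
  BB@(1,1): attacks (2,2) (3,3) (4,4) (2,0) (0,2) (0,0) [ray(1,1) blocked at (4,4)]
  BK@(4,3): attacks (4,4) (4,2) (5,3) (3,3) (5,4) (5,2) (3,4) (3,2)
B attacks (1,3): no

Answer: no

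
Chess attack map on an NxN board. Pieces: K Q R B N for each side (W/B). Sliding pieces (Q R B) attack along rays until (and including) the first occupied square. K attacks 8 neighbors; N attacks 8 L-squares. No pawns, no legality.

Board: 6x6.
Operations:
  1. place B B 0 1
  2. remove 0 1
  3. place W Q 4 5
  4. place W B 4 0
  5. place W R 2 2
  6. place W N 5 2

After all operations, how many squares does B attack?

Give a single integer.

Op 1: place BB@(0,1)
Op 2: remove (0,1)
Op 3: place WQ@(4,5)
Op 4: place WB@(4,0)
Op 5: place WR@(2,2)
Op 6: place WN@(5,2)
Per-piece attacks for B:
Union (0 distinct): (none)

Answer: 0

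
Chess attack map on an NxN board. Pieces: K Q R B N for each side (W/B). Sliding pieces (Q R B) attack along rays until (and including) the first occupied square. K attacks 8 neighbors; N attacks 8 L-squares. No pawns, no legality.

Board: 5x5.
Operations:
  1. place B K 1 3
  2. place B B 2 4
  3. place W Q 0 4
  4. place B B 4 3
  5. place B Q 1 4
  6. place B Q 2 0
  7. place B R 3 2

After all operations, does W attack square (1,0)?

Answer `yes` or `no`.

Op 1: place BK@(1,3)
Op 2: place BB@(2,4)
Op 3: place WQ@(0,4)
Op 4: place BB@(4,3)
Op 5: place BQ@(1,4)
Op 6: place BQ@(2,0)
Op 7: place BR@(3,2)
Per-piece attacks for W:
  WQ@(0,4): attacks (0,3) (0,2) (0,1) (0,0) (1,4) (1,3) [ray(1,0) blocked at (1,4); ray(1,-1) blocked at (1,3)]
W attacks (1,0): no

Answer: no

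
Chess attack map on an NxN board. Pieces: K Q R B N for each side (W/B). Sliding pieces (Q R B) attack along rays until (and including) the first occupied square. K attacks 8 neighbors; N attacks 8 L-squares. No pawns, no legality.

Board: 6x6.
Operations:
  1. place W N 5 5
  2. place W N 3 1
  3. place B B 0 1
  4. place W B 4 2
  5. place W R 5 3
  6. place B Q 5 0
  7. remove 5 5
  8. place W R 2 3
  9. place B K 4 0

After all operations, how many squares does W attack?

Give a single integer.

Answer: 20

Derivation:
Op 1: place WN@(5,5)
Op 2: place WN@(3,1)
Op 3: place BB@(0,1)
Op 4: place WB@(4,2)
Op 5: place WR@(5,3)
Op 6: place BQ@(5,0)
Op 7: remove (5,5)
Op 8: place WR@(2,3)
Op 9: place BK@(4,0)
Per-piece attacks for W:
  WR@(2,3): attacks (2,4) (2,5) (2,2) (2,1) (2,0) (3,3) (4,3) (5,3) (1,3) (0,3) [ray(1,0) blocked at (5,3)]
  WN@(3,1): attacks (4,3) (5,2) (2,3) (1,2) (5,0) (1,0)
  WB@(4,2): attacks (5,3) (5,1) (3,3) (2,4) (1,5) (3,1) [ray(1,1) blocked at (5,3); ray(-1,-1) blocked at (3,1)]
  WR@(5,3): attacks (5,4) (5,5) (5,2) (5,1) (5,0) (4,3) (3,3) (2,3) [ray(0,-1) blocked at (5,0); ray(-1,0) blocked at (2,3)]
Union (20 distinct): (0,3) (1,0) (1,2) (1,3) (1,5) (2,0) (2,1) (2,2) (2,3) (2,4) (2,5) (3,1) (3,3) (4,3) (5,0) (5,1) (5,2) (5,3) (5,4) (5,5)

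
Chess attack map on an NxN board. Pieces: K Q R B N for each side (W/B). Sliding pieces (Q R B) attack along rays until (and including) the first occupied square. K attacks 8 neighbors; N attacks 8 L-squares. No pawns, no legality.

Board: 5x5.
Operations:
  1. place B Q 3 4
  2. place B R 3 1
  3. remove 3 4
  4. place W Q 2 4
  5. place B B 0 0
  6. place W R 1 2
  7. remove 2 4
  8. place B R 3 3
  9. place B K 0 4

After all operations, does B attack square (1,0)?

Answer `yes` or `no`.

Op 1: place BQ@(3,4)
Op 2: place BR@(3,1)
Op 3: remove (3,4)
Op 4: place WQ@(2,4)
Op 5: place BB@(0,0)
Op 6: place WR@(1,2)
Op 7: remove (2,4)
Op 8: place BR@(3,3)
Op 9: place BK@(0,4)
Per-piece attacks for B:
  BB@(0,0): attacks (1,1) (2,2) (3,3) [ray(1,1) blocked at (3,3)]
  BK@(0,4): attacks (0,3) (1,4) (1,3)
  BR@(3,1): attacks (3,2) (3,3) (3,0) (4,1) (2,1) (1,1) (0,1) [ray(0,1) blocked at (3,3)]
  BR@(3,3): attacks (3,4) (3,2) (3,1) (4,3) (2,3) (1,3) (0,3) [ray(0,-1) blocked at (3,1)]
B attacks (1,0): no

Answer: no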